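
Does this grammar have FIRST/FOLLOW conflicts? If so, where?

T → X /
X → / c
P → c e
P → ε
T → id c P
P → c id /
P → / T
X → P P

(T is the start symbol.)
Nullable non-terminals: P, X.
FIRST sets used below: FIRST(P) = { '/', 'c', ε }

P: nullable alternative(s) P → ε; FOLLOW(P) = { $, '/', 'c' }
  P → c e: FIRST \ {ε} = { 'c' } — overlaps FOLLOW(P) on { 'c' }: CONFLICT
  P → ε: FIRST \ {ε} = { } — this is the only nullable alternative, skip
  P → c id /: FIRST \ {ε} = { 'c' } — overlaps FOLLOW(P) on { 'c' }: CONFLICT
  P → / T: FIRST \ {ε} = { '/' } — overlaps FOLLOW(P) on { '/' }: CONFLICT

X: nullable alternative(s) X → P P; FOLLOW(X) = { '/' }
  X → / c: FIRST \ {ε} = { '/' } — overlaps FOLLOW(X) on { '/' }: CONFLICT
  X → P P: FIRST \ {ε} = { '/', 'c' } — this is the only nullable alternative, skip

T has no nullable alternative, so no FIRST/FOLLOW check is needed there.

So the grammar has 4 FIRST/FOLLOW conflicts (marked CONFLICT above).

Answer: Yes. X → '/' c with FOLLOW(X) on { '/' }; P → c e with FOLLOW(P) on { 'c' }; P → c id '/' with FOLLOW(P) on { 'c' }; P → '/' T with FOLLOW(P) on { '/' }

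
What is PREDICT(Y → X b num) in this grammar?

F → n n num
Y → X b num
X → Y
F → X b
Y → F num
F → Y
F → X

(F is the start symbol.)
PREDICT(Y → X b num) = (FIRST(RHS) \ {ε}) ∪ (FOLLOW(Y) if ε ∈ FIRST(RHS), i.e. RHS ⇒* ε)
FIRST(X) = { 'n' }
FIRST(X b num) = { 'n' }
ε ∉ FIRST(X b num), so FOLLOW(Y) is not added.
PREDICT(Y → X b num) = { 'n' }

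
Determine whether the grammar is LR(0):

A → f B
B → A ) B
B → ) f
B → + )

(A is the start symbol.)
Yes, the grammar is LR(0)

A grammar is LR(0) if no state in the canonical LR(0) collection has:
  - both a shift item (dot before a terminal) and a complete item (shift-reduce conflict), or
  - two or more complete items (reduce-reduce conflict; the accept item [A' → A .] counts as a complete item here).

Augment with A' → A and build the canonical LR(0) collection (I0 = CLOSURE({[A' → . A]}), then GOTO on every symbol after a dot until no new states appear). It has 11 states:
  I0: { [A → . f B], [A' → . A] }  — shift
  I1: { [A' → A .] }  — accept
  I2: { [A → . f B], [A → f . B], [B → . ) f], [B → . + )], [B → . A ) B] }  — shift
  I3: { [B → ) . f] }  — shift
  I4: { [B → + . )] }  — shift
  I5: { [B → A . ) B] }  — shift
  I6: { [A → f B .] }  — reduce
  I7: { [A → . f B], [B → . ) f], [B → . + )], [B → . A ) B], [B → A ) . B] }  — shift
  I8: { [B → A ) B .] }  — reduce
  I9: { [B → + ) .] }  — reduce
  I10: { [B → ) f .] }  — reduce

Every state is either a pure shift/goto state or contains exactly one complete item and nothing to shift — no conflicts. The grammar is LR(0).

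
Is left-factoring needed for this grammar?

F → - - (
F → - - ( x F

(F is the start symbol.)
Left-factoring is needed when two productions for the same non-terminal
share a common prefix on the right-hand side.

Productions for F:
  F → - - (
  F → - - ( x F

Found common prefix '- - (' in productions for F

Answer: Yes, F has productions with common prefix '- - ('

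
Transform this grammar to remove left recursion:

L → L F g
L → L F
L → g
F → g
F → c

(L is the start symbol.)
L → g L'
L' → F g L'
L' → F L'
L' → ε
F → g
F → c

L is directly left-recursive. The standard transformation for
  A → A α₁ | ... | A α_m | β₁ | ... | β_n
is
  A  → β₁ A' | ... | β_n A'
  A' → α₁ A' | ... | α_m A' | ε

L → g becomes L → g L'
L → L F g becomes L' → F g L'
L → L F becomes L' → F L'
Add L' → ε

Productions for other non-terminals are unchanged:
  F → g
  F → c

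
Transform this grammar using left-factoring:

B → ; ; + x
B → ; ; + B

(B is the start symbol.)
Left-factoring transforms A → αβ₁ | αβ₂ into A → αA' and A' → β₁ | β₂
(α is the longest common prefix among the alternatives). Repeat until
no nonterminal has two alternatives with a common prefix.

Round 1: B has alternatives sharing prefix '; ; +'. Introduce B': B → ; ; + B'
  Add: B' → x
  Add: B' → B

No remaining common prefixes — done.

Resulting grammar:
B → ; ; + B'
B' → x
B' → B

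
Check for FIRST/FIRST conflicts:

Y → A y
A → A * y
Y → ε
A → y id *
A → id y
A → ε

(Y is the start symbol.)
Yes. A → A '*' y / A → y id '*' on { 'y' }; A → A '*' y / A → id y on { 'id' }

A FIRST/FIRST conflict occurs when two productions N → α and N → β for the same non-terminal have FIRST(α) ∩ FIRST(β) ≠ ∅ (with ε ∈ FIRST of a nullable right-hand side, so two nullable alternatives also conflict).

FIRST sets of the non-terminals at (or reachable through a nullable prefix from) the front of some alternative:
  FIRST(A) = { '*', 'id', 'y', ε }

Productions for Y:
  Y → A y: FIRST = { '*', 'id', 'y' }
  Y → ε: FIRST = { ε }
Productions for A:
  A → A * y: FIRST = { '*', 'id', 'y' }
  A → y id *: FIRST = { 'y' }
  A → id y: FIRST = { 'id' }
  A → ε: FIRST = { ε }

Conflict for A: A → A * y and A → y id *
  Overlap: { 'y' }
Conflict for A: A → A * y and A → id y
  Overlap: { 'id' }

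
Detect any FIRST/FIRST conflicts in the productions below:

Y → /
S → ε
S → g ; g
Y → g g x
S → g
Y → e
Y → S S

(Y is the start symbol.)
A FIRST/FIRST conflict occurs when two productions N → α and N → β for the same non-terminal have FIRST(α) ∩ FIRST(β) ≠ ∅ (with ε ∈ FIRST of a nullable right-hand side, so two nullable alternatives also conflict).

FIRST sets of the non-terminals at (or reachable through a nullable prefix from) the front of some alternative:
  FIRST(S) = { 'g', ε }

Productions for Y:
  Y → /: FIRST = { '/' }
  Y → g g x: FIRST = { 'g' }
  Y → e: FIRST = { 'e' }
  Y → S S: FIRST = { 'g', ε }
Productions for S:
  S → ε: FIRST = { ε }
  S → g ; g: FIRST = { 'g' }
  S → g: FIRST = { 'g' }

Conflict for Y: Y → g g x and Y → S S
  Overlap: { 'g' }
Conflict for S: S → g ; g and S → g
  Overlap: { 'g' }

Answer: Yes. Y → g g x / Y → S S on { 'g' }; S → g ';' g / S → g on { 'g' }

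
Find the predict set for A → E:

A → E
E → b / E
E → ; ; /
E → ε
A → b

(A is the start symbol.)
PREDICT(A → E) = (FIRST(RHS) \ {ε}) ∪ (FOLLOW(A) if ε ∈ FIRST(RHS), i.e. RHS ⇒* ε)
FIRST(E) = { ';', 'b', ε }
FIRST(E) = { ';', 'b', ε }
ε ∈ FIRST(E) (the right-hand side is nullable), so add FOLLOW(A) = { $ }
PREDICT(A → E) = { $, ';', 'b' }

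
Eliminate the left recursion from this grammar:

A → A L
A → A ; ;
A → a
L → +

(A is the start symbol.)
A → a A'
A' → L A'
A' → ; ; A'
A' → ε
L → +

A is directly left-recursive. The standard transformation for
  A → A α₁ | ... | A α_m | β₁ | ... | β_n
is
  A  → β₁ A' | ... | β_n A'
  A' → α₁ A' | ... | α_m A' | ε

A → a becomes A → a A'
A → A L becomes A' → L A'
A → A ; ; becomes A' → ; ; A'
Add A' → ε

Productions for other non-terminals are unchanged:
  L → +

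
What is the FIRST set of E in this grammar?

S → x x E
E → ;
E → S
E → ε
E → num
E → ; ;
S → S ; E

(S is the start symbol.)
To compute FIRST(E), examine every production with E on the left-hand side, reading each right-hand side left to right until a non-nullable symbol is reached.

FIRST sets of the other non-terminals involved (by the same procedure, iterated to a fixed point):
  FIRST(S) = { 'x' }

From E → ;:
  - ';' is a terminal: add ';' and stop
From E → S:
  - S is a non-terminal: add FIRST(S) \ {ε} = { 'x' }
    S is not nullable, so stop
From E → ε:
  - ε-production, so ε ∈ FIRST(E)
From E → num:
  - num is a terminal: add 'num' and stop
From E → ; ;:
  - ';' is a terminal: add ';' and stop

Collecting: FIRST(E) = { ';', 'num', 'x', ε }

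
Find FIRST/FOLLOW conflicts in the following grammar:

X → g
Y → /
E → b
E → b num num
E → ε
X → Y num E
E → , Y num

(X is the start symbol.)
Nullable non-terminals: E.

E: nullable alternative(s) E → ε; FOLLOW(E) = { $ }
  E → b: FIRST \ {ε} = { 'b' } — disjoint from FOLLOW(E)
  E → b num num: FIRST \ {ε} = { 'b' } — disjoint from FOLLOW(E)
  E → ε: FIRST \ {ε} = { } — this is the only nullable alternative, skip
  E → , Y num: FIRST \ {ε} = { ',' } — disjoint from FOLLOW(E)

X, Y have no nullable alternative, so no FIRST/FOLLOW check is needed there.

No FIRST/FOLLOW conflicts found.

Answer: No FIRST/FOLLOW conflicts.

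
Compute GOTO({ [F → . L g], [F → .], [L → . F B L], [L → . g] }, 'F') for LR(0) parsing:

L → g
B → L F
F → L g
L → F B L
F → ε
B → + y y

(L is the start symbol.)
{ [B → . + y y], [B → . L F], [F → . L g], [F → .], [L → . F B L], [L → . g], [L → F . B L] }

GOTO(I, 'F') = CLOSURE({ [A → αX.β] : [A → α.Xβ] ∈ I, X = 'F' })

Items with dot before 'F', with the dot advanced:
  [L → . F B L] → [L → F . B L]
Closure of the advanced items:
  [L → F . B L] has the dot before B: add [B → . L F], [B → . + y y]
  [B → . L F] has the dot before L: add [L → . g], [L → . F B L]
  [L → . F B L] has the dot before F: add [F → . L g], [F → .]

GOTO = { [B → . + y y], [B → . L F], [F → . L g], [F → .], [L → . F B L], [L → . g], [L → F . B L] }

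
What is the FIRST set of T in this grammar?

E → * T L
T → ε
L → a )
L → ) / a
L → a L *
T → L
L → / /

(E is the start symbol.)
{ ')', '/', 'a', ε }

To compute FIRST(T), examine every production with T on the left-hand side, reading each right-hand side left to right until a non-nullable symbol is reached.

FIRST sets of the other non-terminals involved (by the same procedure, iterated to a fixed point):
  FIRST(L) = { ')', '/', 'a' }

From T → ε:
  - ε-production, so ε ∈ FIRST(T)
From T → L:
  - L is a non-terminal: add FIRST(L) \ {ε} = { ')', '/', 'a' }
    L is not nullable, so stop

Collecting: FIRST(T) = { ')', '/', 'a', ε }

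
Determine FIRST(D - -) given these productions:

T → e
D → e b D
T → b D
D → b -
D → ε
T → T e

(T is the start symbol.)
FIRST sets of the non-terminals involved (from the grammar, by fixed-point iteration):
  FIRST(D) = { 'b', 'e', ε }

To compute FIRST(D - -), process the symbols left to right:
Symbol D is a non-terminal. Add FIRST(D) \ {ε} = { 'b', 'e' }
D is nullable (ε ∈ FIRST(D)), continue to the next symbol.
Symbol - is a terminal. Add '-' and stop.
FIRST(D - -) = { '-', 'b', 'e' }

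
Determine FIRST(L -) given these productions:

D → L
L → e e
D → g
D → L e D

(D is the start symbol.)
{ 'e' }

FIRST sets of the non-terminals involved (from the grammar, by fixed-point iteration):
  FIRST(L) = { 'e' }

To compute FIRST(L -), process the symbols left to right:
Symbol L is a non-terminal. Add FIRST(L) \ {ε} = { 'e' }
L is not nullable (ε ∉ FIRST(L)), so stop here.
FIRST(L -) = { 'e' }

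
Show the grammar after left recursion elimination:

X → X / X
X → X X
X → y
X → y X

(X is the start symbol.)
X → y X'
X → y X X'
X' → / X X'
X' → X X'
X' → ε

X is directly left-recursive. The standard transformation for
  A → A α₁ | ... | A α_m | β₁ | ... | β_n
is
  A  → β₁ A' | ... | β_n A'
  A' → α₁ A' | ... | α_m A' | ε

X → y becomes X → y X'
X → y X becomes X → y X X'
X → X / X becomes X' → / X X'
X → X X becomes X' → X X'
Add X' → ε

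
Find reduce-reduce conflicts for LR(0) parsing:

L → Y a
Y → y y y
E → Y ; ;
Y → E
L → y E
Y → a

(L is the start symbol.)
A reduce-reduce conflict occurs when an LR(0) state has two complete items [A → α .] and [B → β .] — both call for a reduction, and with no lookahead the parser cannot choose between them.

Augment with L' → L and build the canonical LR(0) collection (I0 = CLOSURE({[L' → . L]}), then GOTO on every symbol after a dot until no new states appear). It has 14 states:
  I0: { [E → . Y ; ;], [L → . Y a], [L → . y E], [L' → . L], [Y → . E], [Y → . a], [Y → . y y y] }  — shift
  I1: { [Y → E .] }  — reduce
  I2: { [L' → L .] }  — accept
  I3: { [E → Y . ; ;], [L → Y . a] }  — shift
  I4: { [Y → a .] }  — reduce
  I5: { [E → . Y ; ;], [L → y . E], [Y → . E], [Y → . a], [Y → . y y y], [Y → y . y y] }  — shift
  I6: { [L → y E .], [Y → E .] }  — 2 reduces
  I7: { [E → Y . ; ;] }  — shift
  I8: { [Y → y . y y], [Y → y y . y] }  — shift
  I9: { [Y → y y . y], [Y → y y y .] }  — shift, reduce
  I10: { [Y → y y y .] }  — reduce
  I11: { [E → Y ; . ;] }  — shift
  I12: { [E → Y ; ; .] }  — reduce
  I13: { [L → Y a .] }  — reduce

I6 contains complete items [L → y E .], [Y → E .] — reduce-reduce conflict.

Answer: Yes — I6: [L → y E .] vs [Y → E .]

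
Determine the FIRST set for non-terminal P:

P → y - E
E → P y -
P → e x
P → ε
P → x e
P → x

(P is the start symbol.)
To compute FIRST(P), examine every production with P on the left-hand side, reading each right-hand side left to right until a non-nullable symbol is reached.

From P → y - E:
  - y is a terminal: add 'y' and stop
From P → e x:
  - e is a terminal: add 'e' and stop
From P → ε:
  - ε-production, so ε ∈ FIRST(P)
From P → x e:
  - x is a terminal: add 'x' and stop
From P → x:
  - x is a terminal: add 'x' and stop

Collecting: FIRST(P) = { 'e', 'x', 'y', ε }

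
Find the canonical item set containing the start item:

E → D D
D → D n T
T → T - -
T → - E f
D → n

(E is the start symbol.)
First, augment the grammar with E' → E
I₀ = CLOSURE({ [E' → . E] }):
  [E' → . E] has the dot before E: add [E → . D D]
  [E → . D D] has the dot before D: add [D → . D n T], [D → . n]
No further items can be added.

I₀ = { [D → . D n T], [D → . n], [E → . D D], [E' → . E] }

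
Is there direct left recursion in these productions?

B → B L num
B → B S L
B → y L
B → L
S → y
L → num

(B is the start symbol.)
Yes, B is left-recursive

Direct left recursion occurs when N → N α for some non-terminal N (the right-hand side begins with the left-hand side itself).

B → B L num: LEFT RECURSIVE (starts with B)
B → B S L: LEFT RECURSIVE (starts with B)
B → y L: starts with y
B → L: starts with L
S → y: starts with y
L → num: starts with num

The grammar has direct left recursion on: B.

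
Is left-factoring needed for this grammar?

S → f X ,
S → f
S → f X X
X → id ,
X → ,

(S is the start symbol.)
Left-factoring is needed when two productions for the same non-terminal
share a common prefix on the right-hand side.

Productions for S:
  S → f X ,
  S → f
  S → f X X
Productions for X:
  X → id ,
  X → ,

Found common prefix 'f' in productions for S

Answer: Yes, S has productions with common prefix 'f'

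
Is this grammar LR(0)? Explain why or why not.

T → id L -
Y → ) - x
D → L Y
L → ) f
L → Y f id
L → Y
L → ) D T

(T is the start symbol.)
A grammar is LR(0) if no state in the canonical LR(0) collection has:
  - both a shift item (dot before a terminal) and a complete item (shift-reduce conflict), or
  - two or more complete items (reduce-reduce conflict; the accept item [T' → T .] counts as a complete item here).

Augment with T' → T and build the canonical LR(0) collection (I0 = CLOSURE({[T' → . T]}), then GOTO on every symbol after a dot until no new states appear). It has 17 states:
  I0: { [T → . id L -], [T' → . T] }  — shift
  I1: { [T' → T .] }  — accept
  I2: { [L → . ) D T], [L → . ) f], [L → . Y f id], [L → . Y], [T → id . L -], [Y → . ) - x] }  — shift
  I3: { [D → . L Y], [L → ) . D T], [L → ) . f], [L → . ) D T], [L → . ) f], [L → . Y f id], [L → . Y], [Y → ) . - x], [Y → . ) - x] }  — shift
  I4: { [T → id L . -] }  — shift
  I5: { [L → Y . f id], [L → Y .] }  — shift, reduce
  I6: { [L → Y f . id] }  — shift
  I7: { [L → Y f id .] }  — reduce
  I8: { [T → id L - .] }  — reduce
  I9: { [Y → ) - . x] }  — shift
  I10: { [L → ) D . T], [T → . id L -] }  — shift
  I11: { [D → L . Y], [Y → . ) - x] }  — shift
  I12: { [L → ) f .] }  — reduce
  I13: { [Y → ) . - x] }  — shift
  I14: { [D → L Y .] }  — reduce
  I15: { [L → ) D T .] }  — reduce
  I16: { [Y → ) - x .] }  — reduce

Conflict in state I5:
  Shift-reduce conflict between [L → Y .] and [L → Y . f id]
So the grammar is NOT LR(0).

Answer: No. Shift-reduce conflict between [L → Y .] and [L → Y . f id]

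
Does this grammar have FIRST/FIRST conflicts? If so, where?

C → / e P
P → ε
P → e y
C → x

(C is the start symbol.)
Productions for C:
  C → / e P: FIRST = { '/' }
  C → x: FIRST = { 'x' }
Productions for P:
  P → ε: FIRST = { ε }
  P → e y: FIRST = { 'e' }

All alternatives of each non-terminal have pairwise disjoint FIRST sets.

Answer: No FIRST/FIRST conflicts.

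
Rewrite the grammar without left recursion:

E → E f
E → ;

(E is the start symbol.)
E → ; E'
E' → f E'
E' → ε

E is directly left-recursive. The standard transformation for
  A → A α₁ | ... | A α_m | β₁ | ... | β_n
is
  A  → β₁ A' | ... | β_n A'
  A' → α₁ A' | ... | α_m A' | ε

E → ; becomes E → ; E'
E → E f becomes E' → f E'
Add E' → ε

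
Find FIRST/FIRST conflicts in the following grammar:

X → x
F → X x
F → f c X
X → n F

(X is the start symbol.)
No FIRST/FIRST conflicts.

A FIRST/FIRST conflict occurs when two productions N → α and N → β for the same non-terminal have FIRST(α) ∩ FIRST(β) ≠ ∅ (with ε ∈ FIRST of a nullable right-hand side, so two nullable alternatives also conflict).

FIRST sets of the non-terminals at (or reachable through a nullable prefix from) the front of some alternative:
  FIRST(X) = { 'n', 'x' }

Productions for X:
  X → x: FIRST = { 'x' }
  X → n F: FIRST = { 'n' }
Productions for F:
  F → X x: FIRST = { 'n', 'x' }
  F → f c X: FIRST = { 'f' }

All alternatives of each non-terminal have pairwise disjoint FIRST sets.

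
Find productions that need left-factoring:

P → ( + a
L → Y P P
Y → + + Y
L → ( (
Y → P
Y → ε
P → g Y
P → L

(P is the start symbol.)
Left-factoring is needed when two productions for the same non-terminal
share a common prefix on the right-hand side.

Productions for P:
  P → ( + a
  P → g Y
  P → L
Productions for L:
  L → Y P P
  L → ( (
Productions for Y:
  Y → + + Y
  Y → P
  Y → ε

No common prefixes found.

Answer: No, left-factoring is not needed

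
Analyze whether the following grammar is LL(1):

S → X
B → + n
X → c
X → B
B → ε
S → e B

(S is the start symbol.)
Yes, the grammar is LL(1).

A grammar is LL(1) if for each non-terminal N with multiple productions, the predict sets of those productions are pairwise disjoint, where PREDICT(N → α) = (FIRST(α) \ {ε}) ∪ (FOLLOW(N) if α ⇒* ε).

Relevant sets:
  FIRST(X) = { '+', 'c', ε }
  FIRST(B) = { '+', ε }
  FOLLOW(S) = { $ }
  FOLLOW(B) = { $ }
  FOLLOW(X) = { $ }

For S:
  PREDICT(S → X) = { $, '+', 'c' }
  PREDICT(S → e B) = { 'e' }
For B:
  PREDICT(B → '+' n) = { '+' }
  PREDICT(B → ε) = { $ }
For X:
  PREDICT(X → c) = { 'c' }
  PREDICT(X → B) = { $, '+' }

All predict sets are disjoint. The grammar IS LL(1).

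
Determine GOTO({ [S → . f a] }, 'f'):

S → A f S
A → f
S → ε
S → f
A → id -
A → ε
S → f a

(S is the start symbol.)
{ [S → f . a] }

GOTO(I, 'f') = CLOSURE({ [A → αX.β] : [A → α.Xβ] ∈ I, X = 'f' })

Items with dot before 'f', with the dot advanced:
  [S → . f a] → [S → f . a]
Closure adds nothing (no advanced item has the dot before a non-terminal).

GOTO = { [S → f . a] }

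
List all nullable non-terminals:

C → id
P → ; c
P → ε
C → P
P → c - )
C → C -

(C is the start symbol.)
{ 'C', 'P' }

A non-terminal is nullable if it can derive ε (the empty string): either it has an ε-production, or it has a production whose right-hand side consists entirely of nullable non-terminals.

ε-productions: P → ε
So P is immediately nullable.
C → P: every symbol on the right is nullable, so C is nullable too.
Every non-terminal is now nullable.
Nullable = { 'C', 'P' }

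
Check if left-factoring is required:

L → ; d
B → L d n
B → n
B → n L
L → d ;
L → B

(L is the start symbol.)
Left-factoring is needed when two productions for the same non-terminal
share a common prefix on the right-hand side.

Productions for L:
  L → ; d
  L → d ;
  L → B
Productions for B:
  B → L d n
  B → n
  B → n L

Found common prefix 'n' in productions for B

Answer: Yes, B has productions with common prefix 'n'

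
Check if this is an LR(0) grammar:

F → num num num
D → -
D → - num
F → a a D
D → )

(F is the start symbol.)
A grammar is LR(0) if no state in the canonical LR(0) collection has:
  - both a shift item (dot before a terminal) and a complete item (shift-reduce conflict), or
  - two or more complete items (reduce-reduce conflict; the accept item [F' → F .] counts as a complete item here).

Augment with F' → F and build the canonical LR(0) collection (I0 = CLOSURE({[F' → . F]}), then GOTO on every symbol after a dot until no new states appear). It has 11 states:
  I0: { [F → . a a D], [F → . num num num], [F' → . F] }  — shift
  I1: { [F' → F .] }  — accept
  I2: { [F → a . a D] }  — shift
  I3: { [F → num . num num] }  — shift
  I4: { [F → num num . num] }  — shift
  I5: { [F → num num num .] }  — reduce
  I6: { [D → . )], [D → . - num], [D → . -], [F → a a . D] }  — shift
  I7: { [D → ) .] }  — reduce
  I8: { [D → - . num], [D → - .] }  — shift, reduce
  I9: { [F → a a D .] }  — reduce
  I10: { [D → - num .] }  — reduce

Conflict in state I8:
  Shift-reduce conflict between [D → - .] and [D → - . num]
So the grammar is NOT LR(0).

Answer: No. Shift-reduce conflict between [D → - .] and [D → - . num]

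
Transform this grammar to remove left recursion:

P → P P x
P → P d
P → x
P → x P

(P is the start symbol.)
P is directly left-recursive. The standard transformation for
  A → A α₁ | ... | A α_m | β₁ | ... | β_n
is
  A  → β₁ A' | ... | β_n A'
  A' → α₁ A' | ... | α_m A' | ε

P → x becomes P → x P'
P → x P becomes P → x P P'
P → P P x becomes P' → P x P'
P → P d becomes P' → d P'
Add P' → ε

Resulting grammar:
P → x P'
P → x P P'
P' → P x P'
P' → d P'
P' → ε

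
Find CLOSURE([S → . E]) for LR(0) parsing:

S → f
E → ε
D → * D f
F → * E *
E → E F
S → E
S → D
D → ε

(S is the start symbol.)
To compute CLOSURE, for each item [A → α.Bβ] where B is a non-terminal, add [B → .γ] for all productions B → γ; repeat for the newly added items until nothing changes.

Start with: [S → . E]
  [S → . E] has the dot before E: add [E → .], [E → . E F]
No further items can be added.

CLOSURE = { [E → . E F], [E → .], [S → . E] }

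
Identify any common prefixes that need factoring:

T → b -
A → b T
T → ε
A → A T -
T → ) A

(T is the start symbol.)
No, left-factoring is not needed

Left-factoring is needed when two productions for the same non-terminal
share a common prefix on the right-hand side.

Productions for T:
  T → b -
  T → ε
  T → ) A
Productions for A:
  A → b T
  A → A T -

No common prefixes found.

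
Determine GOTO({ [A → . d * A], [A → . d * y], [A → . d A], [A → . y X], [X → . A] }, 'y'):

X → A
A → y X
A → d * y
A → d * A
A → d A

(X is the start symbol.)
{ [A → . d * A], [A → . d * y], [A → . d A], [A → . y X], [A → y . X], [X → . A] }

GOTO(I, 'y') = CLOSURE({ [A → αX.β] : [A → α.Xβ] ∈ I, X = 'y' })

Items with dot before 'y', with the dot advanced:
  [A → . y X] → [A → y . X]
Closure of the advanced items:
  [A → y . X] has the dot before X: add [X → . A]
  [X → . A] has the dot before A: add [A → . y X], [A → . d * y], [A → . d * A], [A → . d A]

GOTO = { [A → . d * A], [A → . d * y], [A → . d A], [A → . y X], [A → y . X], [X → . A] }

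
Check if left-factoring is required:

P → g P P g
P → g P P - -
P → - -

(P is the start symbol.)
Left-factoring is needed when two productions for the same non-terminal
share a common prefix on the right-hand side.

Productions for P:
  P → g P P g
  P → g P P - -
  P → - -

Found common prefix 'g P P' in productions for P

Answer: Yes, P has productions with common prefix 'g P P'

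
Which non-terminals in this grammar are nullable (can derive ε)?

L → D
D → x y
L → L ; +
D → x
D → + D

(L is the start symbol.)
None

A non-terminal is nullable if it can derive ε (the empty string): either it has an ε-production, or it has a production whose right-hand side consists entirely of nullable non-terminals.

There are no ε-productions, so no non-terminal can derive ε.
No non-terminals are nullable.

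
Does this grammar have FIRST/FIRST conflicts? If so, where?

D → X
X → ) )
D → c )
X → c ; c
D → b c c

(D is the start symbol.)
A FIRST/FIRST conflict occurs when two productions N → α and N → β for the same non-terminal have FIRST(α) ∩ FIRST(β) ≠ ∅ (with ε ∈ FIRST of a nullable right-hand side, so two nullable alternatives also conflict).

FIRST sets of the non-terminals at (or reachable through a nullable prefix from) the front of some alternative:
  FIRST(X) = { ')', 'c' }

Productions for D:
  D → X: FIRST = { ')', 'c' }
  D → c ): FIRST = { 'c' }
  D → b c c: FIRST = { 'b' }
Productions for X:
  X → ) ): FIRST = { ')' }
  X → c ; c: FIRST = { 'c' }

Conflict for D: D → X and D → c )
  Overlap: { 'c' }

Answer: Yes. D → X / D → c ')' on { 'c' }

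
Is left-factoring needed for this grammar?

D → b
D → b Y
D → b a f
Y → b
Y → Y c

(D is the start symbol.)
Yes, D has productions with common prefix 'b'

Left-factoring is needed when two productions for the same non-terminal
share a common prefix on the right-hand side.

Productions for D:
  D → b
  D → b Y
  D → b a f
Productions for Y:
  Y → b
  Y → Y c

Found common prefix 'b' in productions for D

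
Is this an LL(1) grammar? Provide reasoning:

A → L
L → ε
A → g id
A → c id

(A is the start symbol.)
A grammar is LL(1) if for each non-terminal N with multiple productions, the predict sets of those productions are pairwise disjoint, where PREDICT(N → α) = (FIRST(α) \ {ε}) ∪ (FOLLOW(N) if α ⇒* ε).

Relevant sets:
  FIRST(L) = { ε }
  FOLLOW(A) = { $ }

For A:
  PREDICT(A → L) = { $ }
  PREDICT(A → g id) = { 'g' }
  PREDICT(A → c id) = { 'c' }
L has a single production, so nothing to check there.

All predict sets are disjoint. The grammar IS LL(1).

Answer: Yes, the grammar is LL(1).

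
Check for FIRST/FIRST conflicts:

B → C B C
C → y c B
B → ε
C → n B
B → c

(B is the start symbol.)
No FIRST/FIRST conflicts.

FIRST sets of the non-terminals at (or reachable through a nullable prefix from) the front of some alternative:
  FIRST(C) = { 'n', 'y' }

Productions for B:
  B → C B C: FIRST = { 'n', 'y' }
  B → ε: FIRST = { ε }
  B → c: FIRST = { 'c' }
Productions for C:
  C → y c B: FIRST = { 'y' }
  C → n B: FIRST = { 'n' }

All alternatives of each non-terminal have pairwise disjoint FIRST sets.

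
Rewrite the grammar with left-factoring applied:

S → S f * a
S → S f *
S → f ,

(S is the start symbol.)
Left-factoring transforms A → αβ₁ | αβ₂ into A → αA' and A' → β₁ | β₂
(α is the longest common prefix among the alternatives). Repeat until
no nonterminal has two alternatives with a common prefix.

Round 1: S has alternatives sharing prefix 'S f *'. Introduce S': S → S f * S'
  Add: S' → a
  Add: S' → ε

No remaining common prefixes — done.

Resulting grammar:
S → S f * S'
S' → a
S' → ε
S → f ,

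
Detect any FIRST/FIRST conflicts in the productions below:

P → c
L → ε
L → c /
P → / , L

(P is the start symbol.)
No FIRST/FIRST conflicts.

A FIRST/FIRST conflict occurs when two productions N → α and N → β for the same non-terminal have FIRST(α) ∩ FIRST(β) ≠ ∅ (with ε ∈ FIRST of a nullable right-hand side, so two nullable alternatives also conflict).

Productions for P:
  P → c: FIRST = { 'c' }
  P → / , L: FIRST = { '/' }
Productions for L:
  L → ε: FIRST = { ε }
  L → c /: FIRST = { 'c' }

All alternatives of each non-terminal have pairwise disjoint FIRST sets.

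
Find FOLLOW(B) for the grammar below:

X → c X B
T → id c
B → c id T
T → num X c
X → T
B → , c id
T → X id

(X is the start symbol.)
In X → c X B: B is at the end, add FOLLOW(X)

The FOLLOW sets referred to above (computed the same way, to a fixed point):
  FOLLOW(X) = { $, ',', 'c', 'id' }

Taking the union: FOLLOW(B) = { $, ',', 'c', 'id' }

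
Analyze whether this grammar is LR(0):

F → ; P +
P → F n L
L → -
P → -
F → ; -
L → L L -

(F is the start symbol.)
No. Reduce-reduce conflict: [F → ; - .] and [P → - .]

A grammar is LR(0) if no state in the canonical LR(0) collection has:
  - both a shift item (dot before a terminal) and a complete item (shift-reduce conflict), or
  - two or more complete items (reduce-reduce conflict; the accept item [F' → F .] counts as a complete item here).

Augment with F' → F and build the canonical LR(0) collection (I0 = CLOSURE({[F' → . F]}), then GOTO on every symbol after a dot until no new states appear). It has 12 states:
  I0: { [F → . ; -], [F → . ; P +], [F' → . F] }  — shift
  I1: { [F → . ; -], [F → . ; P +], [F → ; . -], [F → ; . P +], [P → . -], [P → . F n L] }  — shift
  I2: { [F' → F .] }  — accept
  I3: { [F → ; - .], [P → - .] }  — 2 reduces
  I4: { [P → F . n L] }  — shift
  I5: { [F → ; P . +] }  — shift
  I6: { [F → ; P + .] }  — reduce
  I7: { [L → . -], [L → . L L -], [P → F n . L] }  — shift
  I8: { [L → - .] }  — reduce
  I9: { [L → . -], [L → . L L -], [L → L . L -], [P → F n L .] }  — shift, reduce
  I10: { [L → . -], [L → . L L -], [L → L . L -], [L → L L . -] }  — shift
  I11: { [L → - .], [L → L L - .] }  — 2 reduces

Conflict in state I3:
  Reduce-reduce conflict: [F → ; - .] and [P → - .]
So the grammar is NOT LR(0).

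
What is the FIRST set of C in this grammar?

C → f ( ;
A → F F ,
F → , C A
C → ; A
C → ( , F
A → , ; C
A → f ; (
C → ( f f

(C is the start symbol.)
To compute FIRST(C), examine every production with C on the left-hand side, reading each right-hand side left to right until a non-nullable symbol is reached.

From C → f ( ;:
  - f is a terminal: add 'f' and stop
From C → ; A:
  - ';' is a terminal: add ';' and stop
From C → ( , F:
  - '(' is a terminal: add '(' and stop
From C → ( f f:
  - '(' is a terminal: add '(' and stop

Collecting: FIRST(C) = { '(', ';', 'f' }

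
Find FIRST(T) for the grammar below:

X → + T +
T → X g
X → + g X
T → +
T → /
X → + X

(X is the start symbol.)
FIRST sets of the other non-terminals involved (by the same procedure, iterated to a fixed point):
  FIRST(X) = { '+' }

From T → X g:
  - X is a non-terminal: add FIRST(X) \ {ε} = { '+' }
    X is not nullable, so stop
From T → +:
  - '+' is a terminal: add '+' and stop
From T → /:
  - '/' is a terminal: add '/' and stop

Collecting: FIRST(T) = { '+', '/' }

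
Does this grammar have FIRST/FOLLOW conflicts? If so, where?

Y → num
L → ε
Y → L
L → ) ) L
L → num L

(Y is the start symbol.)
Nullable non-terminals: L, Y.
FIRST sets used below: FIRST(L) = { ')', 'num', ε }

L: nullable alternative(s) L → ε; FOLLOW(L) = { $ }
  L → ε: FIRST \ {ε} = { } — this is the only nullable alternative, skip
  L → ) ) L: FIRST \ {ε} = { ')' } — disjoint from FOLLOW(L)
  L → num L: FIRST \ {ε} = { 'num' } — disjoint from FOLLOW(L)

Y: nullable alternative(s) Y → L; FOLLOW(Y) = { $ }
  Y → num: FIRST \ {ε} = { 'num' } — disjoint from FOLLOW(Y)
  Y → L: FIRST \ {ε} = { ')', 'num' } — this is the only nullable alternative, skip

No FIRST/FOLLOW conflicts found.

Answer: No FIRST/FOLLOW conflicts.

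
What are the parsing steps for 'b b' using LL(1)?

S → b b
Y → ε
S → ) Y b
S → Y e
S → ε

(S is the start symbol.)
LL(1) parsing maintains a stack (initially the start symbol over $) and the input. At each step: if the stack top is a terminal, match it against the current input token; if it is a non-terminal N, replace it with the RHS of M[N, lookahead] (the unique production whose predict set contains the lookahead).

Stack is shown with the top on the left.

Stack  Input  Action
--------------------
S $    b b $  output S → b b
b b $  b b $  match 'b'
b $    b $    match 'b'
$      $      accept

The string is accepted.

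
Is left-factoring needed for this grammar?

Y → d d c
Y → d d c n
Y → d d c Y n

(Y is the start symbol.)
Left-factoring is needed when two productions for the same non-terminal
share a common prefix on the right-hand side.

Productions for Y:
  Y → d d c
  Y → d d c n
  Y → d d c Y n

Found common prefix 'd d c' in productions for Y

Answer: Yes, Y has productions with common prefix 'd d c'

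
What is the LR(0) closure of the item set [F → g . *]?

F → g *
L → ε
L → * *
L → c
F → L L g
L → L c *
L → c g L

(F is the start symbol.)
Start with: [F → g . *]
The dot precedes the terminal '*', so nothing is added.

CLOSURE = { [F → g . *] }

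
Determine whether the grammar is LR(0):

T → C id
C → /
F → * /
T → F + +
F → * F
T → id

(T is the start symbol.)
Yes, the grammar is LR(0)

A grammar is LR(0) if no state in the canonical LR(0) collection has:
  - both a shift item (dot before a terminal) and a complete item (shift-reduce conflict), or
  - two or more complete items (reduce-reduce conflict; the accept item [T' → T .] counts as a complete item here).

Augment with T' → T and build the canonical LR(0) collection (I0 = CLOSURE({[T' → . T]}), then GOTO on every symbol after a dot until no new states appear). It has 12 states:
  I0: { [C → . /], [F → . * /], [F → . * F], [T → . C id], [T → . F + +], [T → . id], [T' → . T] }  — shift
  I1: { [F → * . /], [F → * . F], [F → . * /], [F → . * F] }  — shift
  I2: { [C → / .] }  — reduce
  I3: { [T → C . id] }  — shift
  I4: { [T → F . + +] }  — shift
  I5: { [T' → T .] }  — accept
  I6: { [T → id .] }  — reduce
  I7: { [T → F + . +] }  — shift
  I8: { [T → F + + .] }  — reduce
  I9: { [T → C id .] }  — reduce
  I10: { [F → * / .] }  — reduce
  I11: { [F → * F .] }  — reduce

Every state is either a pure shift/goto state or contains exactly one complete item and nothing to shift — no conflicts. The grammar is LR(0).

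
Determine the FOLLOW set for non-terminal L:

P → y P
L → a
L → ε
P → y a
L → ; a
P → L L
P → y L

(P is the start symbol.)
To compute FOLLOW(L), find every occurrence of L on a right-hand side N → α L β: add FIRST(β) \ {ε}, and if β is empty or nullable also add FOLLOW(N). Iterate to a fixed point.

In P → L L: L is followed by L, add FIRST(L) \ {ε} = { ';', 'a' }
  L is nullable, so also add FOLLOW(P)
In P → L L: L is at the end, add FOLLOW(P)
In P → y L: L is at the end, add FOLLOW(P)

The FOLLOW sets referred to above (computed the same way, to a fixed point):
  FOLLOW(P) = { $ }

Taking the union: FOLLOW(L) = { $, ';', 'a' }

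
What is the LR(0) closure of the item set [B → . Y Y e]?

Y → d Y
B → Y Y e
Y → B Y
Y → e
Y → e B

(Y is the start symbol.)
{ [B → . Y Y e], [Y → . B Y], [Y → . d Y], [Y → . e B], [Y → . e] }

To compute CLOSURE, for each item [A → α.Bβ] where B is a non-terminal, add [B → .γ] for all productions B → γ; repeat for the newly added items until nothing changes.

Start with: [B → . Y Y e]
  [B → . Y Y e] has the dot before Y: add [Y → . d Y], [Y → . B Y], [Y → . e], [Y → . e B]
  [Y → . B Y] has the dot before B: all B-items already present
No further items can be added.

CLOSURE = { [B → . Y Y e], [Y → . B Y], [Y → . d Y], [Y → . e B], [Y → . e] }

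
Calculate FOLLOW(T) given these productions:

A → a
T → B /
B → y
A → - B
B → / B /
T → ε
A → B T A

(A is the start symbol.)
In A → B T A: T is followed by A, add FIRST(A) \ {ε} = { '-', '/', 'a', 'y' }

Taking the union: FOLLOW(T) = { '-', '/', 'a', 'y' }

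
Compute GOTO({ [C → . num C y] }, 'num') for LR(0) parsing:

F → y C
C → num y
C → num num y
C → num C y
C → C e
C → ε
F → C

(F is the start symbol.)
{ [C → . C e], [C → . num C y], [C → . num num y], [C → . num y], [C → .], [C → num . C y] }

GOTO(I, 'num') = CLOSURE({ [A → αX.β] : [A → α.Xβ] ∈ I, X = 'num' })

Items with dot before 'num', with the dot advanced:
  [C → . num C y] → [C → num . C y]
Closure of the advanced items:
  [C → num . C y] has the dot before C: add [C → . num y], [C → . num num y], [C → . num C y], [C → . C e], [C → .]

GOTO = { [C → . C e], [C → . num C y], [C → . num num y], [C → . num y], [C → .], [C → num . C y] }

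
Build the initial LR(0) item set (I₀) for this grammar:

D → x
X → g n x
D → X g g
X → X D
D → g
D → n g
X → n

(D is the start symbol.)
First, augment the grammar with D' → D
I₀ = CLOSURE({ [D' → . D] }):
  [D' → . D] has the dot before D: add [D → . x], [D → . X g g], [D → . g], [D → . n g]
  [D → . X g g] has the dot before X: add [X → . g n x], [X → . X D], [X → . n]
No further items can be added.

I₀ = { [D → . X g g], [D → . g], [D → . n g], [D → . x], [D' → . D], [X → . X D], [X → . g n x], [X → . n] }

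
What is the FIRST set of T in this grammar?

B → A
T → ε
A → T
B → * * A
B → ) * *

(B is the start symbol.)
To compute FIRST(T), examine every production with T on the left-hand side, reading each right-hand side left to right until a non-nullable symbol is reached.

From T → ε:
  - ε-production, so ε ∈ FIRST(T)

Collecting: FIRST(T) = { ε }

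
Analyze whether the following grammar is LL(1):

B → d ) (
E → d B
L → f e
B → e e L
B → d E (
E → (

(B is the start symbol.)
For B:
  PREDICT(B → d ')' '(') = { 'd' }
  PREDICT(B → e e L) = { 'e' }
  PREDICT(B → d E '(') = { 'd' }
For E:
  PREDICT(E → d B) = { 'd' }
  PREDICT(E → '(') = { '(' }
L has a single production, so nothing to check there.

Conflict found: Predict set conflict for B: { 'd' }
The grammar is NOT LL(1).

Answer: No. Predict set conflict for B: { 'd' }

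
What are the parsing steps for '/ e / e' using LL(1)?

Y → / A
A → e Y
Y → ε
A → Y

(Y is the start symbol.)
LL(1) parsing maintains a stack (initially the start symbol over $) and the input. At each step: if the stack top is a terminal, match it against the current input token; if it is a non-terminal N, replace it with the RHS of M[N, lookahead] (the unique production whose predict set contains the lookahead).

Stack is shown with the top on the left.

Stack  Input      Action
------------------------
Y $    / e / e $  output Y → / A
/ A $  / e / e $  match '/'
A $    e / e $    output A → e Y
e Y $  e / e $    match 'e'
Y $    / e $      output Y → / A
/ A $  / e $      match '/'
A $    e $        output A → e Y
e Y $  e $        match 'e'
Y $    $          output Y → ε
$      $          accept

The string is accepted.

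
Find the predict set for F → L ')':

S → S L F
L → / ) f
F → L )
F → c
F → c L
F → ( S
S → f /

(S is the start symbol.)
{ '/' }

PREDICT(F → L ')') = (FIRST(RHS) \ {ε}) ∪ (FOLLOW(F) if ε ∈ FIRST(RHS), i.e. RHS ⇒* ε)
FIRST(L) = { '/' }
FIRST(L ')') = { '/' }
ε ∉ FIRST(L ')'), so FOLLOW(F) is not added.
PREDICT(F → L ')') = { '/' }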